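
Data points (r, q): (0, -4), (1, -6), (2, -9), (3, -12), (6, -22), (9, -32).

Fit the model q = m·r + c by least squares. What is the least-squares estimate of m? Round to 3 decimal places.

MᵀM·[m, c]ᵀ = Mᵀq reads: 131·m + 21·c = -480;  21·m + 6·c = -85.
(Σr·r = 131, Σr = 21, Σ1 = 6, Σr·q = -480, Σq = -85.)
det = 131·6 − 21² = 345.
m = ((-480)·6 − 21·(-85))/345 = -73/23; c = (131·(-85) − 21·(-480))/345 = -211/69.

m = -3.174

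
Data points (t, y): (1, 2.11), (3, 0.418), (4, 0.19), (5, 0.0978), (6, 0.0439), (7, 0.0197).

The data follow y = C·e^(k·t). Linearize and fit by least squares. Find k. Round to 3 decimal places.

k = -0.772

Linearized form: ln y = k·t + ln C. From the 6 transformed points,
AᵀA = [[136.0000, 26.0000]; [26.0000, 6]], rhs = [-66.3822, -11.1641]ᵀ  (here Σt = 26.0000, Σ(t)² = 136.0000, Σln y = -11.1641, Σt·ln y = -66.3822).
Δ = 136.0000·6 − (26.0000)² = 140.0000; k = (-66.3822·6 − 26.0000·-11.1641)/140.0000 = -0.77161, ln C = (136.0000·-11.1641 − 26.0000·-66.3822)/140.0000 = 1.48298.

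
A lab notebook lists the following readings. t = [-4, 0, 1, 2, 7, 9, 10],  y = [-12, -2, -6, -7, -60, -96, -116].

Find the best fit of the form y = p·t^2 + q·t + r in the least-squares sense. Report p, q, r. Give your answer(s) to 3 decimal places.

p = -1.004, q = -1.382, r = -1.791

Compute the Gram sums: Σt^2·t^2 = 19235, Σt^2·t = 2017, Σt^2 = 251, Σt·t = 251, Σt = 25, Σ1 = 7.
Moment sums: Σt^2·y = -22542, Σt·y = -2416, Σy = -299.
So AᵀA·[p, q, r]ᵀ = Aᵀy: [[19235, 2017, 251]; [2017, 251, 25]; [251, 25, 7]]·[p, q, r]ᵀ = [-22542, -2416, -299]ᵀ.
Solving the 3×3 system (Gaussian elimination) gives p = -350777/349512, q = -483083/349512, r = -104333/58252.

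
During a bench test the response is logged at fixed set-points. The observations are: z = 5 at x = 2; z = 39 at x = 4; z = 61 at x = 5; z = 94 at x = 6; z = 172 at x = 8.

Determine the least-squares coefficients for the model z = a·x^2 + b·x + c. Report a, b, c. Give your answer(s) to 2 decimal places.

a = 2.88, b = -1.01, c = -4.30

AᵀA·[a, b, c]ᵀ = Aᵀz reads: 6289·a + 925·b + 145·c = 16561;  925·a + 145·b + 25·c = 2411;  145·a + 25·b + 5·c = 371.
Inverting the 3×3 Gram matrix, [a, b, c]ᵀ = [121/42, -106/105, -43/10]ᵀ.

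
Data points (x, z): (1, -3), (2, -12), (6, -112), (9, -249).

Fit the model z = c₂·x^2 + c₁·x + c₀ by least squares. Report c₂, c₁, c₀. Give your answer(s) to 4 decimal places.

The normal equations are: 7874·c₂ + 954·c₁ + 122·c₀ = -24252;  954·c₂ + 122·c₁ + 18·c₀ = -2940;  122·c₂ + 18·c₁ + 4·c₀ = -376.
(Σx^2·x^2 = 7874, Σx^2·x = 954, Σx^2 = 122, Σx·x = 122, Σx = 18, Σ1 = 4, Σx^2·z = -24252, Σx·z = -2940, Σz = -376.)
Solving the 3×3 system (Gaussian elimination) gives c₂ = -2338/781, c₁ = -678/781, c₀ = 86/71.

c₂ = -2.9936, c₁ = -0.8681, c₀ = 1.2113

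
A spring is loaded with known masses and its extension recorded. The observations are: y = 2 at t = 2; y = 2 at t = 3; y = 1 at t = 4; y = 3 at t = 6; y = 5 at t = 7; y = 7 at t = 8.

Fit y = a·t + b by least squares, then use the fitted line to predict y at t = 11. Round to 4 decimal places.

ŷ = 8.2619

Entries of AᵀA: Σt·t = 178, Σt = 30, Σ1 = 6.
Right-hand side: Σt·y = 123, Σy = 20.
Determinant 178·6 − 30² = 168.
a = (123·6 − 30·20)/168 = 23/28; b = (178·20 − 30·123)/168 = -65/84.
At t = 11: ŷ = (23/28)·(11) + (-65/84)·(1) = 347/42.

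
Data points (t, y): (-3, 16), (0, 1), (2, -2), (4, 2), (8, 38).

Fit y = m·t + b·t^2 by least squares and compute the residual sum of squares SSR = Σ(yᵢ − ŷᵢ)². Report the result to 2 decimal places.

From the data, Σt·t = 93, Σt·t^2 = 557, Σt^2·t^2 = 4449.
Moment sums: Σt·y = 260, Σt^2·y = 2600.
XᵀX·[m, b]ᵀ = Xᵀy becomes [[93, 557]; [557, 4449]]·[m, b]ᵀ = [260, 2600]ᵀ.
Determinant 93·4449 − 557² = 103508.
m = (260·4449 − 557·2600)/103508 = -72865/25877; b = (93·2600 − 557·260)/103508 = 24245/25877.
Residuals: -22768/25877, 1, -3004/25877, -44706/25877, 14566/25877; SSR = 131693/25877.

SSR = 5.09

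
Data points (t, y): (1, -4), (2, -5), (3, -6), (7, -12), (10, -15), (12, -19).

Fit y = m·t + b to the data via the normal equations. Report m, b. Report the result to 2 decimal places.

m = -1.34, b = -2.33

Normal-equation sums: Σt·t = 307, Σt = 35, Σ1 = 6.
Moment sums: Σt·y = -494, Σy = -61.
So AᵀA·[m, b]ᵀ = Aᵀy: [[307, 35]; [35, 6]]·[m, b]ᵀ = [-494, -61]ᵀ.
Determinant 307·6 − 35² = 617.
m = ((-494)·6 − 35·(-61))/617 = -829/617; b = (307·(-61) − 35·(-494))/617 = -1437/617.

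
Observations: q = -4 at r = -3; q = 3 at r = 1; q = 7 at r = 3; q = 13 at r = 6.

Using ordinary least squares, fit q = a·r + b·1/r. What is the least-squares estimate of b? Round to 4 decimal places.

Normal-equation sums: Σr·r = 55, Σr·1/r = 4, Σ1/r·1/r = 5/4.
Moment sums: Σr·q = 114, Σ1/r·q = 53/6.
Normal equations: [[55, 4]; [4, 5/4]]·[a, b]ᵀ = [114, 53/6]ᵀ.
det = 55·(5/4) − 4² = 211/4.
a = (114·(5/4) − 4·(53/6))/(211/4) = 1286/633; b = (55·(53/6) − 4·114)/(211/4) = 358/633.

b = 0.5656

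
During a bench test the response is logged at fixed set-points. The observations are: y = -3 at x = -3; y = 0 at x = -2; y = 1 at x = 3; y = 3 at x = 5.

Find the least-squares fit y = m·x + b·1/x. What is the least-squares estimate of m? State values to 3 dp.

m = 0.755

Setting ∂/∂m … = 0 gives: 47·m + 4·b = 27;  4·m + (461/900)·b = 29/15.
(Σx·x = 47, Σx·1/x = 4, Σ1/x·1/x = 461/900, Σx·y = 27, Σ1/x·y = 29/15.)
Δ = 47·(461/900) − 4² = 7267/900.
m = (27·(461/900) − 4·(29/15))/(7267/900) = 5487/7267; b = (47·(29/15) − 4·27)/(7267/900) = -15420/7267.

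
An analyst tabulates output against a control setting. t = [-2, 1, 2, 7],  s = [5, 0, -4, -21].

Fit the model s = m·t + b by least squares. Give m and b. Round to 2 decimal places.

m = -2.98, b = 0.95

The normal system AᵀA·[m, b]ᵀ = Aᵀs is [[58, 8]; [8, 4]]·[m, b]ᵀ = [-165, -20]ᵀ.
Determinant 58·4 − 8² = 168.
m = ((-165)·4 − 8·(-20))/168 = -125/42; b = (58·(-20) − 8·(-165))/168 = 20/21.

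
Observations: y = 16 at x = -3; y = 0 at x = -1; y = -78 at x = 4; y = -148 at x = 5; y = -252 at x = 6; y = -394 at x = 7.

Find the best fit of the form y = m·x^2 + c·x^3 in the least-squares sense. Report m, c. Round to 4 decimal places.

The normal equations are: 4660·m + 28488·c = -33182;  28488·m + 184756·c = -213498.
Determinant 4660·184756 − 28488² = 49396816.
m = ((-33182)·184756 − 28488·(-213498))/49396816 = -6055321/6174602; c = (4660·(-213498) − 28488·(-33182))/49396816 = -6201483/6174602.

m = -0.9807, c = -1.0044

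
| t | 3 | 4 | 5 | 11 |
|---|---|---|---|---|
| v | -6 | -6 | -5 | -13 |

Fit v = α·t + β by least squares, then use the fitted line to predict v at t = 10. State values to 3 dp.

v̂ = -11.613

Sums needed: Σt·t = 171, Σt = 23, Σ1 = 4.
Moment sums: Σt·v = -210, Σv = -30.
MᵀM·[α, β]ᵀ = Mᵀv becomes [[171, 23]; [23, 4]]·[α, β]ᵀ = [-210, -30]ᵀ.
Determinant 171·4 − 23² = 155.
α = ((-210)·4 − 23·(-30))/155 = -30/31; β = (171·(-30) − 23·(-210))/155 = -60/31.
At t = 10: v̂ = (-30/31)·(10) + (-60/31)·(1) = -360/31.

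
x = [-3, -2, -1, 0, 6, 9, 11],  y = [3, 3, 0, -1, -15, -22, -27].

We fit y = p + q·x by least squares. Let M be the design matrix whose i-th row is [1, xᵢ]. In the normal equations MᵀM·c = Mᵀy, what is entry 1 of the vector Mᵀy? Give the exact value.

-59

Entry 1 ↔ basis 1, so (Mᵀy)_{1} = Σᵢ yᵢ = (1)·(3) + (1)·(3) + (1)·(0) + (1)·(-1) + (1)·(-15) + (1)·(-22) + (1)·(-27) = -59.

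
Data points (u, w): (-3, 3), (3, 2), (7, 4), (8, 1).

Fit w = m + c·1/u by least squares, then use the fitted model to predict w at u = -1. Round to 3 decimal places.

The normal equations are: 4·m + (15/56)·c = 10;  (15/56)·m + (7289/28224)·c = 61/168.
Eliminating c: (7289/28224)·(row 1) − (15/56)·(row 2) gives (27131/28224)·m = (7289/28224)·10 − (15/56)·(61/168) = 70145/28224, so m = 70145/27131.
Then c = ((61/168) − (15/56)·(70145/27131))/(7289/28224) = -34608/27131.
At u = -1: ŵ = (70145/27131)·(1) + (-34608/27131)·(-1) = 104753/27131.

ŵ = 3.861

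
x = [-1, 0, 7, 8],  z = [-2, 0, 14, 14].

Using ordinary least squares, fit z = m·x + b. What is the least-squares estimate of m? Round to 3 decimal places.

With design matrix M, MᵀM = [[114, 14]; [14, 4]] and Mᵀz = [212, 26]ᵀ.
Eliminating b: 4·(row 1) − 14·(row 2) gives 260·m = 4·212 − 14·26 = 484, so m = 121/65.
Then b = (26 − 14·(121/65))/4 = -1/65.

m = 1.862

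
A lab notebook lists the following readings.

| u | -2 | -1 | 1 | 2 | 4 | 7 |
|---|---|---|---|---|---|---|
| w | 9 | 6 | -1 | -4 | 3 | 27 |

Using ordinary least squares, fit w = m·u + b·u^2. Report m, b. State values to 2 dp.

MᵀM·[m, b]ᵀ = Mᵀw reads: 75·m + 407·b = 168;  407·m + 2691·b = 1396.
Δ = 75·2691 − 407² = 36176.
m = (168·2691 − 407·1396)/36176 = -29021/9044; b = (75·1396 − 407·168)/36176 = 9081/9044.

m = -3.21, b = 1.00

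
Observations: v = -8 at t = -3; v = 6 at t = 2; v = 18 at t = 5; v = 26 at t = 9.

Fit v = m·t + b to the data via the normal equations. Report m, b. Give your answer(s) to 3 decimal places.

The normal equations are: 119·m + 13·b = 360;  13·m + 4·b = 42.
(Σt·t = 119, Σt = 13, Σ1 = 4, Σt·v = 360, Σv = 42.)
Δ = 119·4 − 13² = 307.
m = (360·4 − 13·42)/307 = 894/307; b = (119·42 − 13·360)/307 = 318/307.

m = 2.912, b = 1.036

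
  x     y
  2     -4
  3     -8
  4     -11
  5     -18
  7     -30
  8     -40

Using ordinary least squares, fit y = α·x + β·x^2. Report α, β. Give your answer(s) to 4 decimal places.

Setting ∂/∂α … = 0 gives: 167·α + 1079·β = -696;  1079·α + 7475·β = -4744.
(Σx·x = 167, Σx·x^2 = 1079, Σx^2·x^2 = 7475, Σx·y = -696, Σx^2·y = -4744.)
Eliminating β: 7475·(row 1) − 1079·(row 2) gives 84084·α = 7475·(-696) − 1079·(-4744) = -83824, so α = -1612/1617.
Then β = ((-4744) − 1079·(-1612/1617))/7475 = -10316/21021.

α = -0.9969, β = -0.4907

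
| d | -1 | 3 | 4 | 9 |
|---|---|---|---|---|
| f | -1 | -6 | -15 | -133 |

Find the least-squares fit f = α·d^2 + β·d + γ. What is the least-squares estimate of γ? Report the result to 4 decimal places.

γ = 4.0415

Sums needed: Σd^2·d^2 = 6899, Σd^2·d = 819, Σd^2 = 107, Σd·d = 107, Σd = 15, Σ1 = 4.
For Xᵀf: Σd^2·f = -11068, Σd·f = -1274, Σf = -155.
Inverting the 3×3 Gram matrix, [α, β, γ]ᵀ = [-24753/12140, 38041/12140, 12266/3035]ᵀ.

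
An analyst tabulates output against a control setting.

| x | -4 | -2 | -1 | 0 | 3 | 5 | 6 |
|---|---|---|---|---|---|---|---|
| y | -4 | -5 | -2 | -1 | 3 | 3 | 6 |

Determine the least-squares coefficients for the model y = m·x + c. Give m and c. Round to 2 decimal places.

m = 1.05, c = -1.05

Compute the Gram sums: Σx·x = 91, Σx = 7, Σ1 = 7.
Moment sums: Σx·y = 88, Σy = 0.
So AᵀA·[m, c]ᵀ = Aᵀy: [[91, 7]; [7, 7]]·[m, c]ᵀ = [88, 0]ᵀ.
Eliminating c: 7·(row 1) − 7·(row 2) gives 588·m = 7·88 − 7·0 = 616, so m = 22/21.
Then c = (0 − 7·(22/21))/7 = -22/21.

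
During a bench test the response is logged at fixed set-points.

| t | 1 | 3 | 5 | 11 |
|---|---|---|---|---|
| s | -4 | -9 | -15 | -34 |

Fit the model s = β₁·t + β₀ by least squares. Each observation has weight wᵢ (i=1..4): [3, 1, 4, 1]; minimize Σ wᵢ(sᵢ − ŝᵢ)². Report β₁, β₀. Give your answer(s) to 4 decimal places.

β₁ = -2.9698, β₀ = -0.5687

The normal equations are: 233·β₁ + 37·β₀ = -713;  37·β₁ + 9·β₀ = -115.
Eliminating β₀: 9·(row 1) − 37·(row 2) gives 728·β₁ = 9·(-713) − 37·(-115) = -2162, so β₁ = -1081/364.
Then β₀ = ((-115) − 37·(-1081/364))/9 = -207/364.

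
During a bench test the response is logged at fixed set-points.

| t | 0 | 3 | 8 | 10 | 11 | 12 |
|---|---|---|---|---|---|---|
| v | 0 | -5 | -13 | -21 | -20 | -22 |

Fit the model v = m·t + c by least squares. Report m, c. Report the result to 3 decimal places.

Entries of MᵀM: Σt·t = 438, Σt = 44, Σ1 = 6.
For Mᵀv: Σt·v = -813, Σv = -81.
Eliminating c: 6·(row 1) − 44·(row 2) gives 692·m = 6·(-813) − 44·(-81) = -1314, so m = -657/346.
Then c = ((-81) − 44·(-657/346))/6 = 147/346.

m = -1.899, c = 0.425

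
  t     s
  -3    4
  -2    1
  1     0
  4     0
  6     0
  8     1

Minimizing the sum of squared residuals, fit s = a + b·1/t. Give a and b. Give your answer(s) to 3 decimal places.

AᵀA·[a, b]ᵀ = Aᵀs reads: 6·a + (17/24)·b = 6;  (17/24)·a + (845/576)·b = -41/24.
Eliminating b: (845/576)·(row 1) − (17/24)·(row 2) gives (4781/576)·a = (845/576)·6 − (17/24)·(-41/24) = 5767/576, so a = 5767/4781.
Then b = ((-41/24) − (17/24)·(5767/4781))/(845/576) = -8352/4781.

a = 1.206, b = -1.747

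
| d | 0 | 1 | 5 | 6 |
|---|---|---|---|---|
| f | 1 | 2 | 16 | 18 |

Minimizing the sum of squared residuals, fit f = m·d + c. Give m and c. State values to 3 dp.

Forming AᵀA = [[62, 12]; [12, 4]] and Aᵀf = [190, 37]ᵀ gives AᵀA·[m, c]ᵀ = Aᵀf.
Eliminating c: 4·(row 1) − 12·(row 2) gives 104·m = 4·190 − 12·37 = 316, so m = 79/26.
Then c = (37 − 12·(79/26))/4 = 7/52.

m = 3.038, c = 0.135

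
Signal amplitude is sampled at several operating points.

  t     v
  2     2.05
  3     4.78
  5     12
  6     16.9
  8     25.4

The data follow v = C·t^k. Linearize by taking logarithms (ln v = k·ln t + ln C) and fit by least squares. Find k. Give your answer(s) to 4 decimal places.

k = 1.8281

Linearized form: ln v = k·ln t + ln C. From the 5 transformed points,
Over the data: Σln t = 7.2724, Σ(ln t)² = 11.8122, Σln v = 10.8292, Σln t·ln v = 18.0079.
Normal system: [[11.8122, 7.2724]; [7.2724, 5]]·[k, ln C]ᵀ = [18.0079, 10.8292]ᵀ.
Δ = 11.8122·5 − (7.2724)² = 6.1731; k = (18.0079·5 − 7.2724·10.8292)/6.1731 = 1.82810, ln C = (11.8122·10.8292 − 7.2724·18.0079)/6.1731 = -0.49308.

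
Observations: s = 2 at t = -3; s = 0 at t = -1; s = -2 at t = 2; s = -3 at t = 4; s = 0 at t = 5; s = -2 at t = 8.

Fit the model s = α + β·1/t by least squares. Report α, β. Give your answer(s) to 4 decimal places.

α = -0.9179, β = -1.9630

Sums needed: Σ1 = 6, Σ1/t = -31/120, Σ1/t·1/t = 21301/14400.
Right-hand side: Σs = -5, Σ1/t·s = -8/3.
Eliminating β: (21301/14400)·(row 1) − (-31/120)·(row 2) gives (25369/2880)·α = (21301/14400)·(-5) − (-31/120)·(-8/3) = -4657/576, so α = -23285/25369.
Then β = ((-8/3) − (-31/120)·(-23285/25369))/(21301/14400) = -49800/25369.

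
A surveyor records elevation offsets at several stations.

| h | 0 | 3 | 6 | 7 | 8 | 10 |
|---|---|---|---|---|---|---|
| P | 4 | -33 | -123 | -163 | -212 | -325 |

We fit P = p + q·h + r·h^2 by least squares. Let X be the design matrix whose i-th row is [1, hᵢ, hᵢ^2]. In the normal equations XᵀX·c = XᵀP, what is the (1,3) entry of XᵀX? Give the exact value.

Row 1 ↔ basis 1, column 3 ↔ basis h^2, so (XᵀX)_{1,3} = Σᵢ h^2 = (1)·(0) + (1)·(9) + (1)·(36) + (1)·(49) + (1)·(64) + (1)·(100) = 258.

258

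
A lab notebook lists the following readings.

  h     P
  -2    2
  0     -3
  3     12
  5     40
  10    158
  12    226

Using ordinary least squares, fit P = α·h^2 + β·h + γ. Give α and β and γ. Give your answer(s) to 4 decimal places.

α = 1.5290, β = 0.7594, γ = -2.9055

With design matrix A, AᵀA = [[31458, 2872, 282]; [2872, 282, 28]; [282, 28, 6]] and AᵀP = [49460, 4524, 435]ᵀ.
Inverting the 3×3 Gram matrix, [α, β, γ]ᵀ = [765409/500604, 63359/83434, -1454485/500604]ᵀ.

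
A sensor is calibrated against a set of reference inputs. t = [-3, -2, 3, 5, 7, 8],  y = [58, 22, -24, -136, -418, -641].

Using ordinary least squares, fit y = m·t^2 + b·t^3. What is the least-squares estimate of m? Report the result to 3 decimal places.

Entries of XᵀX: Σt^2·t^2 = 7300, Σt^2·t^3 = 52668, Σt^3·t^3 = 396940.
Moment sums: Σt^2·y = -64512, Σt^3·y = -490956.
XᵀX·[m, b]ᵀ = Xᵀy becomes [[7300, 52668]; [52668, 396940]]·[m, b]ᵀ = [-64512, -490956]ᵀ.
Determinant 7300·396940 − 52668² = 123743776.
m = ((-64512)·396940 − 52668·(-490956))/123743776 = 15642333/7733986; b = (7300·(-490956) − 52668·(-64512))/123743776 = -11641299/7733986.

m = 2.023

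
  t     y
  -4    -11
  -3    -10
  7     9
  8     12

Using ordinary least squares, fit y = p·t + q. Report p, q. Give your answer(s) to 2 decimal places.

p = 1.91, q = -3.82

Compute the Gram sums: Σt·t = 138, Σt = 8, Σ1 = 4.
Right-hand side: Σt·y = 233, Σy = 0.
So AᵀA·[p, q]ᵀ = Aᵀy: [[138, 8]; [8, 4]]·[p, q]ᵀ = [233, 0]ᵀ.
det = 138·4 − 8² = 488.
p = (233·4 − 8·0)/488 = 233/122; q = (138·0 − 8·233)/488 = -233/61.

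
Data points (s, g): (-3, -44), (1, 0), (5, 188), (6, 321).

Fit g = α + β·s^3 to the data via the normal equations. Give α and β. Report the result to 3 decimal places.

The normal equations are: 4·α + 315·β = 465;  315·α + 63011·β = 94024.
Eliminating β: 63011·(row 1) − 315·(row 2) gives 152819·α = 63011·465 − 315·94024 = -317445, so α = -317445/152819.
Then β = (94024 − 315·(-317445/152819))/63011 = 229621/152819.

α = -2.077, β = 1.503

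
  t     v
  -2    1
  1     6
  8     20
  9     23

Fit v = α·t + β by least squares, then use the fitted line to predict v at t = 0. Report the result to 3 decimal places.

v̂ = 4.547

Normal-equation sums: Σt·t = 150, Σt = 16, Σ1 = 4.
And Σt·v = 371, Σv = 50.
Normal equations: [[150, 16]; [16, 4]]·[α, β]ᵀ = [371, 50]ᵀ.
det = 150·4 − 16² = 344.
α = (371·4 − 16·50)/344 = 171/86; β = (150·50 − 16·371)/344 = 391/86.
At t = 0: v̂ = (171/86)·(0) + (391/86)·(1) = 391/86.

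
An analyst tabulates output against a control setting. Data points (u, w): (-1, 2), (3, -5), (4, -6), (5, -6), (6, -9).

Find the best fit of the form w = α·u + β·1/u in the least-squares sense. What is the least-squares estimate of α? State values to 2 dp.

AᵀA·[α, β]ᵀ = Aᵀw reads: 87·α + 5·β = -125;  5·α + (4469/3600)·β = -118/15.
(Σu·u = 87, Σu·1/u = 5, Σ1/u·1/u = 4469/3600, Σu·w = -125, Σ1/u·w = -118/15.)
Eliminating β: (4469/3600)·(row 1) − 5·(row 2) gives (99601/1200)·α = (4469/3600)·(-125) − 5·(-118/15) = -16681/144, so α = -417025/298803.
Then β = ((-118/15) − 5·(-417025/298803))/(4469/3600) = -71280/99601.

α = -1.40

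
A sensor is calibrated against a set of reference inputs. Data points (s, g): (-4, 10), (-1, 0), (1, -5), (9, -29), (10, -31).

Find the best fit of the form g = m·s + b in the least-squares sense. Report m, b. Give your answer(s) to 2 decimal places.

Entries of XᵀX: Σs·s = 199, Σs = 15, Σ1 = 5.
Right-hand side: Σs·g = -616, Σg = -55.
Normal equations: [[199, 15]; [15, 5]]·[m, b]ᵀ = [-616, -55]ᵀ.
Eliminating b: 5·(row 1) − 15·(row 2) gives 770·m = 5·(-616) − 15·(-55) = -2255, so m = -41/14.
Then b = ((-55) − 15·(-41/14))/5 = -31/14.

m = -2.93, b = -2.21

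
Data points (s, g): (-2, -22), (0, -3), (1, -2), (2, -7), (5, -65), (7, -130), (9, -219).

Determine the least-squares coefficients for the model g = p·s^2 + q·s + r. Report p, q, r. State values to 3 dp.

p = -3.025, q = 3.104, r = -2.896

From the data, Σs^2·s^2 = 9620, Σs^2·s = 1198, Σs^2 = 164, Σs·s = 164, Σs = 22, Σ1 = 7.
Right-hand side: Σs^2·g = -25852, Σs·g = -3178, Σg = -448.
So MᵀM·[p, q, r]ᵀ = Mᵀg: [[9620, 1198, 164]; [1198, 164, 22]; [164, 22, 7]]·[p, q, r]ᵀ = [-25852, -3178, -448]ᵀ.
Row-reducing yields p = -434831/143769, q = 446272/143769, r = -138772/47923.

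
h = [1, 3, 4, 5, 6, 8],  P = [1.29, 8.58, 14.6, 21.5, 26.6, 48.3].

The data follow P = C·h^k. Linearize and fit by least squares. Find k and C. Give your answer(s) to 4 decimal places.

k = 1.7286, C = 1.2932

Let Y = ln P. Fitting Y = k·ln h + ln C by least squares:
Over the data: Σln h = 7.9655, Σ(ln h)² = 13.2535, Σln P = 15.3115, Σln h·ln P = 24.9574.
Normal system: [[13.2535, 7.9655]; [7.9655, 6]]·[k, ln C]ᵀ = [24.9574, 15.3115]ᵀ.
Slope k = (n·Σln h·ln P − Σln h·Σln P)/(n·Σ(ln h)² − (Σln h)²) = (6·24.9574 − 7.9655·15.3115)/16.0713 = 1.72856; ln C = (Σln P − k·Σln h)/n = 0.25710, so C = exp(0.25710) = 1.29317.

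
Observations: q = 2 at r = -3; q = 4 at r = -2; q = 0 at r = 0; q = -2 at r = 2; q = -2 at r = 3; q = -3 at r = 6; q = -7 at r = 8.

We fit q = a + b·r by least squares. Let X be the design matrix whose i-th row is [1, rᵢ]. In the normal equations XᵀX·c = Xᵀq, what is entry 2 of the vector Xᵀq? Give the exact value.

Entry 2 ↔ basis r, so (Xᵀq)_{2} = Σᵢ (r)·qᵢ = (-3)·(2) + (-2)·(4) + (0)·(0) + (2)·(-2) + (3)·(-2) + (6)·(-3) + (8)·(-7) = -98.

-98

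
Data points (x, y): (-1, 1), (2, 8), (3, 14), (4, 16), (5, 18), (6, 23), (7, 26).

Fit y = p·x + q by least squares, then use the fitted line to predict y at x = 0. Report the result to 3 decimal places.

ŷ = 3.401

Normal-equation sums: Σx·x = 140, Σx = 26, Σ1 = 7.
Right-hand side: Σx·y = 531, Σy = 106.
Eliminating q: 7·(row 1) − 26·(row 2) gives 304·p = 7·531 − 26·106 = 961, so p = 961/304.
Then q = (106 − 26·(961/304))/7 = 517/152.
At x = 0: ŷ = (961/304)·(0) + (517/152)·(1) = 517/152.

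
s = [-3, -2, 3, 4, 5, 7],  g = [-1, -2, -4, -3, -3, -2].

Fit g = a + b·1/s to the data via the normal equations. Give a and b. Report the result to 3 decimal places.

a = -2.463, b = -2.364

Compute the Gram sums: Σ1 = 6, Σ1/s = 13/140, Σ1/s·1/s = 104981/176400.
For Aᵀg: Σg = -15, Σ1/s·g = -229/140.
Normal equations: [[6, 13/140]; [13/140, 104981/176400]]·[a, b]ᵀ = [-15, -229/140]ᵀ.
Eliminating b: (104981/176400)·(row 1) − (13/140)·(row 2) gives (41891/11760)·a = (104981/176400)·(-15) − (13/140)·(-229/140) = -257987/29400, so a = -515974/209455.
Then b = ((-229/140) − (13/140)·(-515974/209455))/(104981/176400) = -99036/41891.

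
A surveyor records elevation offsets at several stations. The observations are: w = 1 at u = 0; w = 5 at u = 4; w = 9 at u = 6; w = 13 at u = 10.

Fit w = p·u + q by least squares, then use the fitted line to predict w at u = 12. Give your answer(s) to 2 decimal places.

ŵ = 15.62

Compute the Gram sums: Σu·u = 152, Σu = 20, Σ1 = 4.
Right-hand side: Σu·w = 204, Σw = 28.
Eliminating q: 4·(row 1) − 20·(row 2) gives 208·p = 4·204 − 20·28 = 256, so p = 16/13.
Then q = (28 − 20·(16/13))/4 = 11/13.
At u = 12: ŵ = (16/13)·(12) + (11/13)·(1) = 203/13.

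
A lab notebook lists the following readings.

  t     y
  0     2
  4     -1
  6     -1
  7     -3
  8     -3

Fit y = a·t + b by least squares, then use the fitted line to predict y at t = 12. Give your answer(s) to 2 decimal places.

Setting ∂/∂a … = 0 gives: 165·a + 25·b = -55;  25·a + 5·b = -6.
(Σt·t = 165, Σt = 25, Σ1 = 5, Σt·y = -55, Σy = -6.)
Determinant 165·5 − 25² = 200.
a = ((-55)·5 − 25·(-6))/200 = -5/8; b = (165·(-6) − 25·(-55))/200 = 77/40.
At t = 12: ŷ = (-5/8)·(12) + (77/40)·(1) = -223/40.

ŷ = -5.58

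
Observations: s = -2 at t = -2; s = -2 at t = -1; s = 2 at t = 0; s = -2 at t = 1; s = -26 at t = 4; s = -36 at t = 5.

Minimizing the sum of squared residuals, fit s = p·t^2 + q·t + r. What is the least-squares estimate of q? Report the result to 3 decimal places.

q = -1.158

From the data, Σt^2·t^2 = 899, Σt^2·t = 181, Σt^2 = 47, Σt·t = 47, Σt = 7, Σ1 = 6.
And Σt^2·s = -1328, Σt·s = -280, Σs = -66.
XᵀX·[p, q, r]ᵀ = Xᵀs becomes [[899, 181, 47]; [181, 47, 7]; [47, 7, 6]]·[p, q, r]ᵀ = [-1328, -280, -66]ᵀ.
Row-reducing yields p = -2941/2348, q = -2719/2348, r = 191/1174.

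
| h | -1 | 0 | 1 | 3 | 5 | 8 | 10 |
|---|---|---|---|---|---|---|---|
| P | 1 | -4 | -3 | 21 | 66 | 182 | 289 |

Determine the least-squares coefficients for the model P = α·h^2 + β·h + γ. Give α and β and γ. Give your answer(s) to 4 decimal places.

Sums needed: Σh^2·h^2 = 14804, Σh^2·h = 1664, Σh^2 = 200, Σh·h = 200, Σh = 26, Σ1 = 7.
Right-hand side: Σh^2·P = 42385, Σh·P = 4735, ΣP = 552.
Solving the 3×3 system (Gaussian elimination) gives α = 163099/53452, β = -65109/53452, γ = -101533/26726.

α = 3.0513, β = -1.2181, γ = -3.7990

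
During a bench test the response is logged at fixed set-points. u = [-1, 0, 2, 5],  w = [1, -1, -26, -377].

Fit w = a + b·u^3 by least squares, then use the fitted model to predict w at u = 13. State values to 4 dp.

From the data, Σ1 = 4, Σu^3 = 132, Σu^3·u^3 = 15690.
Right-hand side: Σw = -403, Σu^3·w = -47334.
Normal equations: [[4, 132]; [132, 15690]]·[a, b]ᵀ = [-403, -47334]ᵀ.
det = 4·15690 − 132² = 45336.
a = ((-403)·15690 − 132·(-47334))/45336 = -12497/7556; b = (4·(-47334) − 132·(-403))/45336 = -11345/3778.
At u = 13: ŵ = (-12497/7556)·(1) + (-11345/3778)·(2197) = -49862427/7556.

ŵ = -6599.0507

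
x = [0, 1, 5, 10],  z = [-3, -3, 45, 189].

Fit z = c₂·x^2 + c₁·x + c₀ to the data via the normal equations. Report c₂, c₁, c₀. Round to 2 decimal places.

Normal-equation sums: Σx^2·x^2 = 10626, Σx^2·x = 1126, Σx^2 = 126, Σx·x = 126, Σx = 16, Σ1 = 4.
For Aᵀz: Σx^2·z = 20022, Σx·z = 2112, Σz = 228.
AᵀA·[c₂, c₁, c₀]ᵀ = Aᵀz becomes [[10626, 1126, 126]; [1126, 126, 16]; [126, 16, 4]]·[c₂, c₁, c₀]ᵀ = [20022, 2112, 228]ᵀ.
Solving the 3×3 system (Gaussian elimination) gives c₂ = 4968/2585, c₁ = 192/2585, c₀ = -1983/517.

c₂ = 1.92, c₁ = 0.07, c₀ = -3.84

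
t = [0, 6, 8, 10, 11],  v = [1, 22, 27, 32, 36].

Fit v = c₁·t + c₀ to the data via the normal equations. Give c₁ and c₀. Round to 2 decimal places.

c₁ = 3.13, c₀ = 1.68

The normal equations are: 321·c₁ + 35·c₀ = 1064;  35·c₁ + 5·c₀ = 118.
Δ = 321·5 − 35² = 380.
c₁ = (1064·5 − 35·118)/380 = 119/38; c₀ = (321·118 − 35·1064)/380 = 319/190.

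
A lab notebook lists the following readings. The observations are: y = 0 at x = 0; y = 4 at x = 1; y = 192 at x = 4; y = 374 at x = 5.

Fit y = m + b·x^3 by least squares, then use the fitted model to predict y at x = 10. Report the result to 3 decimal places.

Forming MᵀM = [[4, 190]; [190, 19722]] and Mᵀy = [570, 59042]ᵀ gives MᵀM·[m, b]ᵀ = Mᵀy.
Eliminating b: 19722·(row 1) − 190·(row 2) gives 42788·m = 19722·570 − 190·59042 = 23560, so m = 310/563.
Then b = (59042 − 190·(310/563))/19722 = 31967/10697.
At x = 10: ŷ = (310/563)·(1) + (31967/10697)·(1000) = 31972890/10697.

ŷ = 2988.959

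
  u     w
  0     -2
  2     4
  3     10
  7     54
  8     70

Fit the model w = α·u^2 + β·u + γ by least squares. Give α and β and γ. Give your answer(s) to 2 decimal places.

α = 1.00, β = 1.00, γ = -2.00

With design matrix A, AᵀA = [[6594, 890, 126]; [890, 126, 20]; [126, 20, 5]] and Aᵀw = [7232, 976, 136]ᵀ.
Inverting the 3×3 Gram matrix, [α, β, γ]ᵀ = [1, 1, -2]ᵀ.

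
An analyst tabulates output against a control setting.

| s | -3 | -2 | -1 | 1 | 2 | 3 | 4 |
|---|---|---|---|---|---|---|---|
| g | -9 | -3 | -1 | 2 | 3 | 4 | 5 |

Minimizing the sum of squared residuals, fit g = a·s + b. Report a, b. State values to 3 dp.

a = 1.760, b = -0.863

Entries of XᵀX: Σs·s = 44, Σs = 4, Σ1 = 7.
And Σs·g = 74, Σg = 1.
Determinant 44·7 − 4² = 292.
a = (74·7 − 4·1)/292 = 257/146; b = (44·1 − 4·74)/292 = -63/73.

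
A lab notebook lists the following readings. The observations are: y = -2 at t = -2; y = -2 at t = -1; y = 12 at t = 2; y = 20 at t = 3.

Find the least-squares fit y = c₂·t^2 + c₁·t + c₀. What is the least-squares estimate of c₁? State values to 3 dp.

The normal equations are: 114·c₂ + 26·c₁ + 18·c₀ = 218;  26·c₂ + 18·c₁ + 2·c₀ = 90;  18·c₂ + 2·c₁ + 4·c₀ = 28.
Solving the 3×3 system (Gaussian elimination) gives c₂ = 1, c₁ = 59/17, c₀ = 13/17.

c₁ = 3.471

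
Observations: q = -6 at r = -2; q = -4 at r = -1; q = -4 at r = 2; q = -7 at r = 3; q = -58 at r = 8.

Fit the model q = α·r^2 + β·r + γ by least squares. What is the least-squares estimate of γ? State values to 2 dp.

Setting ∂/∂α … = 0 gives: 4210·α + 538·β + 82·γ = -3819;  538·α + 82·β + 10·γ = -477;  82·α + 10·β + 5·γ = -79.
Inverting the 3×3 Gram matrix, [α, β, γ]ᵀ = [-2211/2248, 1771/2248, -350/281]ᵀ.

γ = -1.25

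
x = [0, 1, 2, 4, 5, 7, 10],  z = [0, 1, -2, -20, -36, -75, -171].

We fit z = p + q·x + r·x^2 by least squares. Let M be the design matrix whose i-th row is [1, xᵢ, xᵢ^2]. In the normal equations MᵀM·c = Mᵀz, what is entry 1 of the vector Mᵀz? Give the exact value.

Entry 1 ↔ basis 1, so (Mᵀz)_{1} = Σᵢ zᵢ = (1)·(0) + (1)·(1) + (1)·(-2) + (1)·(-20) + (1)·(-36) + (1)·(-75) + (1)·(-171) = -303.

-303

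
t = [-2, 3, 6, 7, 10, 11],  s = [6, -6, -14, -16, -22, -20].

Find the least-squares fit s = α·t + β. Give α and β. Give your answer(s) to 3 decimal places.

Compute the Gram sums: Σt·t = 319, Σt = 35, Σ1 = 6.
Right-hand side: Σt·s = -666, Σs = -72.
det = 319·6 − 35² = 689.
α = ((-666)·6 − 35·(-72))/689 = -1476/689; β = (319·(-72) − 35·(-666))/689 = 342/689.

α = -2.142, β = 0.496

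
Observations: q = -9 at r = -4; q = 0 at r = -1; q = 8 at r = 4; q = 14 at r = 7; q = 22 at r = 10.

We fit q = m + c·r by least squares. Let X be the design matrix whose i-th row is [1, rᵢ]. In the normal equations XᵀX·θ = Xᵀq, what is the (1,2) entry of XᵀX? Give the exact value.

Row 1 ↔ basis 1, column 2 ↔ basis r, so (XᵀX)_{1,2} = Σᵢ r = (1)·(-4) + (1)·(-1) + (1)·(4) + (1)·(7) + (1)·(10) = 16.

16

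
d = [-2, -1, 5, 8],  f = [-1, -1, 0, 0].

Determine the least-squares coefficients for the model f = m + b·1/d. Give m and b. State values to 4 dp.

m = -0.2209, b = 0.9501

The normal equations are: 4·m + (-47/40)·b = -2;  (-47/40)·m + (2089/1600)·b = 3/2.
Eliminating b: (2089/1600)·(row 1) − (-47/40)·(row 2) gives (6147/1600)·m = (2089/1600)·(-2) − (-47/40)·(3/2) = -679/800, so m = -1358/6147.
Then b = ((3/2) − (-47/40)·(-1358/6147))/(2089/1600) = 5840/6147.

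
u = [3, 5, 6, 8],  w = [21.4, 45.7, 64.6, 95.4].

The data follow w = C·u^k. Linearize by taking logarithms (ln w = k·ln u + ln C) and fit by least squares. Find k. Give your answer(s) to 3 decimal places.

Taking logs, ln w = k·ln u + ln C, so regress ln w on ln u.
XᵀX = [[11.3317, 6.5793]; [6.5793, 4]], rhs = [26.4636, 15.6118]ᵀ  (here Σln u = 6.5793, Σ(ln u)² = 11.3317, Σln w = 15.6118, Σln u·ln w = 26.4636).
Solving (det = 2.0403): k = 1.53925, ln C = 1.37116.

k = 1.539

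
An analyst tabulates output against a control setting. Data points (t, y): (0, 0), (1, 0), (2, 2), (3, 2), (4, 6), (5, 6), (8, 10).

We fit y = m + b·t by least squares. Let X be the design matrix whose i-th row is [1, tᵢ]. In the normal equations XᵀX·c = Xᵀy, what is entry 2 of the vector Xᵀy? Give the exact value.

Entry 2 ↔ basis t, so (Xᵀy)_{2} = Σᵢ (t)·yᵢ = (0)·(0) + (1)·(0) + (2)·(2) + (3)·(2) + (4)·(6) + (5)·(6) + (8)·(10) = 144.

144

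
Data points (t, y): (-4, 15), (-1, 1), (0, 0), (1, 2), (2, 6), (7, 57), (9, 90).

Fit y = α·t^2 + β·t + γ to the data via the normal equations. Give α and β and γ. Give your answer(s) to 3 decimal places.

α = 1.044, β = 0.618, γ = 0.522

The normal equations are: 9236·α + 1016·β + 152·γ = 10350;  1016·α + 152·β + 14·γ = 1162;  152·α + 14·β + 7·γ = 171.
Solving the 3×3 system (Gaussian elimination) gives α = 209239/200418, β = 61954/100209, γ = 17439/33403.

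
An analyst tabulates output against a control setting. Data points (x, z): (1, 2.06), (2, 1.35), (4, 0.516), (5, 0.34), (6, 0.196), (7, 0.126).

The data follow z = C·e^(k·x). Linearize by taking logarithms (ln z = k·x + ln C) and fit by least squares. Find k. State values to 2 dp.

k = -0.47

Linearized form: ln z = k·x + ln C. From the 6 transformed points,
Σx = 25.0000, Σ(x)² = 131.0000, Σln z = -4.4188, Σx·ln z = -30.9959.
Equations: 131.0000·k + 25.0000·ln C = -30.9959;  25.0000·k + 6·ln C = -4.4188.
Δ = 131.0000·6 − (25.0000)² = 161.0000; k = (-30.9959·6 − 25.0000·-4.4188)/161.0000 = -0.46898, ln C = (131.0000·-4.4188 − 25.0000·-30.9959)/161.0000 = 1.21764.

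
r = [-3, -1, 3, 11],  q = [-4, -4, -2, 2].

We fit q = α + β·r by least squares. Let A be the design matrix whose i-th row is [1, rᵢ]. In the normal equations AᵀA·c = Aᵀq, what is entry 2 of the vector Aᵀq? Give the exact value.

32

Entry 2 ↔ basis r, so (Aᵀq)_{2} = Σᵢ (r)·qᵢ = (-3)·(-4) + (-1)·(-4) + (3)·(-2) + (11)·(2) = 32.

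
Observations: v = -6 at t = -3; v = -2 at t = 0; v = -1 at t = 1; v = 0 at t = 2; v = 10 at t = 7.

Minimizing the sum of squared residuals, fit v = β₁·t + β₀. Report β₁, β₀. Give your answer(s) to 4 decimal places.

β₁ = 1.6090, β₀ = -2.0526

With design matrix M, MᵀM = [[63, 7]; [7, 5]] and Mᵀv = [87, 1]ᵀ.
det = 63·5 − 7² = 266.
β₁ = (87·5 − 7·1)/266 = 214/133; β₀ = (63·1 − 7·87)/266 = -39/19.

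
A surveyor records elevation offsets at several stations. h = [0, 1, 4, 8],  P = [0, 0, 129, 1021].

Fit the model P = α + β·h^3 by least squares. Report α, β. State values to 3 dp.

The normal system MᵀM·[α, β]ᵀ = MᵀP is [[4, 577]; [577, 266241]]·[α, β]ᵀ = [1150, 531008]ᵀ.
Determinant 4·266241 − 577² = 732035.
α = (1150·266241 − 577·531008)/732035 = -214466/732035; β = (4·531008 − 577·1150)/732035 = 1460482/732035.

α = -0.293, β = 1.995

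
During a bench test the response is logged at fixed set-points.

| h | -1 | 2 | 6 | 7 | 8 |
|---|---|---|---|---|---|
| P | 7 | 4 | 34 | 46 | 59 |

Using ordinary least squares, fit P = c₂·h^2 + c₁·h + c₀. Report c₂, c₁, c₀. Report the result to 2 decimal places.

c₂ = 1.08, c₁ = -1.60, c₀ = 3.92

The normal system XᵀX·[c₂, c₁, c₀]ᵀ = XᵀP is [[7810, 1078, 154]; [1078, 154, 22]; [154, 22, 5]]·[c₂, c₁, c₀]ᵀ = [7277, 999, 150]ᵀ.
Row-reducing yields c₂ = 71/66, c₁ = -688/429, c₀ = 51/13.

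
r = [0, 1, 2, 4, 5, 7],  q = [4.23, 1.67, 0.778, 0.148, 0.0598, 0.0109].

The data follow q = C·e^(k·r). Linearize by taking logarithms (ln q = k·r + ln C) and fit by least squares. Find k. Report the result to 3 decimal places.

Let Y = ln q. Fitting Y = k·r + ln C by least squares:
Over the data: Σr = 19.0000, Σ(r)² = 95.0000, Σln q = -7.5423, Σr·ln q = -53.3481.
Normal system: [[95.0000, 19.0000]; [19.0000, 6]]·[k, ln C]ᵀ = [-53.3481, -7.5423]ᵀ.
Solving (det = 209.0000): k = -0.84586, ln C = 1.42151.

k = -0.846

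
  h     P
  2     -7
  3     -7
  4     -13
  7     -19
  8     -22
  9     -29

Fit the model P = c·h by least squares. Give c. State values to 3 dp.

The normal system AᵀA·[c]ᵀ = AᵀP is [[223]]·[c]ᵀ = [-657]ᵀ.
Hence c = -657 / 223 ≈ -2.94619.

c = -2.946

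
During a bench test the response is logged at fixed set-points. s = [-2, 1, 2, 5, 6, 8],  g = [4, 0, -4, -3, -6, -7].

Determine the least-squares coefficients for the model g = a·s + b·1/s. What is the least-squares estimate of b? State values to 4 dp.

b = -0.7359

Normal-equation sums: Σs·s = 134, Σs·1/s = 6, Σ1/s·1/s = 22801/14400.
Right-hand side: Σs·g = -123, Σ1/s·g = -259/40.
So XᵀX·[a, b]ᵀ = Xᵀg: [[134, 6]; [6, 22801/14400]]·[a, b]ᵀ = [-123, -259/40]ᵀ.
Determinant 134·(22801/14400) − 6² = 1268467/7200.
a = ((-123)·(22801/14400) − 6·(-259/40))/(1268467/7200) = -2245083/2536934; b = (134·(-259/40) − 6·(-123))/(1268467/7200) = -933480/1268467.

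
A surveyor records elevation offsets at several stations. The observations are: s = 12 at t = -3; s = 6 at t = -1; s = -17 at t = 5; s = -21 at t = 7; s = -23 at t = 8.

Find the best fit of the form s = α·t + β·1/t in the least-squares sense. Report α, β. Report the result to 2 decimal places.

With design matrix A, AᵀA = [[148, 5]; [5, 837649/705600]] and Aᵀs = [-458, -771/40]ᵀ.
det = 148·(837649/705600) − 5² = 26583013/176400.
α = ((-458)·(837649/705600) − 5·(-771/40))/(26583013/176400) = -157820521/53166026; β = (148·(-771/40) − 5·(-458))/(26583013/176400) = -99260280/26583013.

α = -2.97, β = -3.73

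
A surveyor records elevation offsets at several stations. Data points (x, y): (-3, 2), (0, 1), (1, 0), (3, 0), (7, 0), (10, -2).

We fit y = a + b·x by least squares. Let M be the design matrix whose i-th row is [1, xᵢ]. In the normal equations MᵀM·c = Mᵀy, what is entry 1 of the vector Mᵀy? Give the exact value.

Entry 1 ↔ basis 1, so (Mᵀy)_{1} = Σᵢ yᵢ = (1)·(2) + (1)·(1) + (1)·(0) + (1)·(0) + (1)·(0) + (1)·(-2) = 1.

1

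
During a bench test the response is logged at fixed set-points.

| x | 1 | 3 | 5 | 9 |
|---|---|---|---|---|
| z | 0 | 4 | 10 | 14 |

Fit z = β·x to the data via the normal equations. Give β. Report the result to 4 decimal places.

β = 1.6207

Compute the Gram sums: Σx·x = 116.
For Mᵀz: Σx·z = 188.
Normal equations: [[116]]·[β]ᵀ = [188]ᵀ.
β = 188/116 = 1.62069.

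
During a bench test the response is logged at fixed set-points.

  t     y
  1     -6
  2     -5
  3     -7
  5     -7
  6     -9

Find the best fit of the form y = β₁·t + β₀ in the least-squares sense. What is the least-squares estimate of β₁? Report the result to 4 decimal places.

β₁ = -0.6047

Compute the Gram sums: Σt·t = 75, Σt = 17, Σ1 = 5.
Right-hand side: Σt·y = -126, Σy = -34.
So MᵀM·[β₁, β₀]ᵀ = Mᵀy: [[75, 17]; [17, 5]]·[β₁, β₀]ᵀ = [-126, -34]ᵀ.
Eliminating β₀: 5·(row 1) − 17·(row 2) gives 86·β₁ = 5·(-126) − 17·(-34) = -52, so β₁ = -26/43.
Then β₀ = ((-34) − 17·(-26/43))/5 = -204/43.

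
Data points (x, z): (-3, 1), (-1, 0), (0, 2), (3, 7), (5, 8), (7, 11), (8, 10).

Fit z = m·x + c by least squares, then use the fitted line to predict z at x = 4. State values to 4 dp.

ẑ = 6.9024

With design matrix A, AᵀA = [[157, 19]; [19, 7]] and Aᵀz = [215, 39]ᵀ.
Determinant 157·7 − 19² = 738.
m = (215·7 − 19·39)/738 = 382/369; c = (157·39 − 19·215)/738 = 1019/369.
At x = 4: ẑ = (382/369)·(4) + (1019/369)·(1) = 283/41.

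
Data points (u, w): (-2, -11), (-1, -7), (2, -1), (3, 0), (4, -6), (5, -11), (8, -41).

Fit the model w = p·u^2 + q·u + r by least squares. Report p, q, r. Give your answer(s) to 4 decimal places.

p = -0.9869, q = 3.0378, r = -1.9045

With design matrix M, MᵀM = [[5091, 727, 123]; [727, 123, 19]; [123, 19, 7]] and Mᵀw = [-3050, -380, -77]ᵀ.
Inverting the 3×3 Gram matrix, [p, q, r]ᵀ = [-94477/95732, 290819/95732, -13023/6838]ᵀ.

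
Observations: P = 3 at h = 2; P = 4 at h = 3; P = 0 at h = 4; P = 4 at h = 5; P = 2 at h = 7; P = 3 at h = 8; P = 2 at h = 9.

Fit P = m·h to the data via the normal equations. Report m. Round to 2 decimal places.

m = 0.38

AᵀA·[m]ᵀ = AᵀP reads: 248·m = 94.
m = 94/248 = 0.379032.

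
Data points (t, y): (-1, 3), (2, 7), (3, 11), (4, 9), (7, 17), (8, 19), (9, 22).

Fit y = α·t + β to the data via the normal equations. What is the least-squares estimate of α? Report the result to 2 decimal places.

Setting ∂/∂α … = 0 gives: 224·α + 32·β = 549;  32·α + 7·β = 88.
(Σt·t = 224, Σt = 32, Σ1 = 7, Σt·y = 549, Σy = 88.)
Δ = 224·7 − 32² = 544.
α = (549·7 − 32·88)/544 = 1027/544; β = (224·88 − 32·549)/544 = 67/17.

α = 1.89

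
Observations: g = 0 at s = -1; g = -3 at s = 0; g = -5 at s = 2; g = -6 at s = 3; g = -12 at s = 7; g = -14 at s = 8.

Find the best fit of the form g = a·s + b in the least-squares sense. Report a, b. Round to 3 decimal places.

a = -1.456, b = -2.055

Setting ∂/∂a … = 0 gives: 127·a + 19·b = -224;  19·a + 6·b = -40.
Determinant 127·6 − 19² = 401.
a = ((-224)·6 − 19·(-40))/401 = -584/401; b = (127·(-40) − 19·(-224))/401 = -824/401.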